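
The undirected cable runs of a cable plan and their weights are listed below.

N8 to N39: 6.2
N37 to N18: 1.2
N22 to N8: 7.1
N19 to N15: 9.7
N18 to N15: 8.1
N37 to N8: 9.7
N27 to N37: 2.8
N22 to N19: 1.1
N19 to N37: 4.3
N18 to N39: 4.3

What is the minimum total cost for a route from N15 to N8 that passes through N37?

19

Best N15 to N37: N15 → N18 → N37 costing 9.3
Best N37 to N8: N37 → N8 costing 9.7
Total via N37: 9.3 + 9.7 = 19.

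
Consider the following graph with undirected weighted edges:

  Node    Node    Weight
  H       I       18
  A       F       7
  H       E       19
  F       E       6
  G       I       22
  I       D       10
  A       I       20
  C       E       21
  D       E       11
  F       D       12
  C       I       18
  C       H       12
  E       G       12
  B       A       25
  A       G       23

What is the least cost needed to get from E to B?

Enumerating some paths:
E–D–F–A–B: 11+12+7+25 = 55
E–G–A–B: 12+23+25 = 60
E–F–A–B: 6+7+25 = 38
The minimum is 38 via E–F–A–B.

38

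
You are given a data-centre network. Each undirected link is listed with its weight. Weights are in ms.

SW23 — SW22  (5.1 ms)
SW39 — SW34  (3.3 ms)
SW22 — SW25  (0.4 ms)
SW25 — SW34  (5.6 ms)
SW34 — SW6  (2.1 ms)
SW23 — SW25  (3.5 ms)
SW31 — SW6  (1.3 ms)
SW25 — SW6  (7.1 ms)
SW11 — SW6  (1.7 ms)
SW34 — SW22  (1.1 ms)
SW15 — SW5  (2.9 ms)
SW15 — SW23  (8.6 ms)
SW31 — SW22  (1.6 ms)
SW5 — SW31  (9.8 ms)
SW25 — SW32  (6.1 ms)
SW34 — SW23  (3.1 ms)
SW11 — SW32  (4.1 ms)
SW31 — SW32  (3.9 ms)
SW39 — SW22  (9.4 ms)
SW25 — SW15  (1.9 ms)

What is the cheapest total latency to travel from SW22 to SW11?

Candidate routes:
SW22–SW34–SW6–SW11: 1.1+2.1+1.7 = 4.9
SW22–SW31–SW32–SW11: 1.6+3.9+4.1 = 9.6
SW22–SW25–SW6–SW11: 0.4+7.1+1.7 = 9.2
SW22–SW31–SW6–SW11: 1.6+1.3+1.7 = 4.6
The minimum is 4.6 ms via SW22–SW31–SW6–SW11.

4.6 ms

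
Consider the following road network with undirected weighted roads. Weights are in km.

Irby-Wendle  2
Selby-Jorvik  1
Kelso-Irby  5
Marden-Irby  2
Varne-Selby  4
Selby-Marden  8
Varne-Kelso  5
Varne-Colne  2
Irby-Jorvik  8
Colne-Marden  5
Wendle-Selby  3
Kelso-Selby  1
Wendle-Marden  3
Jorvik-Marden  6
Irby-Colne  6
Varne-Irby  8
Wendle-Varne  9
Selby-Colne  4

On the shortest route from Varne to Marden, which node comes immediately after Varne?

Colne

Compare a few routes:
Varne - Selby - Wendle - Marden: 4+3+3 = 10
Varne - Colne - Marden: 2+5 = 7
The minimum is 7 km via Varne - Colne - Marden.
So from Varne the first move is to Colne.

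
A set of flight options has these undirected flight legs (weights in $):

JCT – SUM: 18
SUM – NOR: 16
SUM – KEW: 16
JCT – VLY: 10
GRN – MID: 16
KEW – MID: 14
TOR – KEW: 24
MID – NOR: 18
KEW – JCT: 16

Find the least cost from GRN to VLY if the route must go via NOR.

$78

Best GRN to NOR: GRN–MID–NOR costing 34
Best NOR to VLY: NOR–SUM–JCT–VLY costing 44
Total via NOR: 34 + 44 = $78.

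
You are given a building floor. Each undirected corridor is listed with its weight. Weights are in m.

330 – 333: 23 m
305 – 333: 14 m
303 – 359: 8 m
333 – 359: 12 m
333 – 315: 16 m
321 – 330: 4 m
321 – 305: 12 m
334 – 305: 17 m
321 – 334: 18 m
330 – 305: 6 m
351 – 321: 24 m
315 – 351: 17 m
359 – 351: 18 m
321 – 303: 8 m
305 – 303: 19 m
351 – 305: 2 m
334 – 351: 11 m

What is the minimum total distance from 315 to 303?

Enumerating some paths:
315 - 351 - 305 - 303: 17+2+19 = 38
315 - 351 - 305 - 330 - 321 - 303: 17+2+6+4+8 = 37
315 - 333 - 359 - 303: 16+12+8 = 36
The minimum is 36 m via 315 - 333 - 359 - 303.

36 m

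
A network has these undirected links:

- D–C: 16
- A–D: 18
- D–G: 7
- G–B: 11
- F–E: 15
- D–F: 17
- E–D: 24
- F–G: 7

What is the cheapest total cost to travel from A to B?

36

Shortest distances from A:
A: 0
D: 18  (via A)
G: 25  (via D)
F: 32  (via G)
C: 34  (via D)
B: 36  (via G)
Shortest route: A → D → G → B = 36.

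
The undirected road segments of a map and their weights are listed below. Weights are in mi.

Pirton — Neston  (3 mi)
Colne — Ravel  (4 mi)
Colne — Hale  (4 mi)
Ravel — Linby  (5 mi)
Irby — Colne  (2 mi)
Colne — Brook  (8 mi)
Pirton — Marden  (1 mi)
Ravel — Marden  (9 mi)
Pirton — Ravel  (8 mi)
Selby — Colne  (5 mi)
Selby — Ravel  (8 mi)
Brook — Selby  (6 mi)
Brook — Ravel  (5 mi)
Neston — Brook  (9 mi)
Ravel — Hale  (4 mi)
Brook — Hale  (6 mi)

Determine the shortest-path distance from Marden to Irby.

Compare a few routes:
Marden - Ravel - Colne - Irby: 9+4+2 = 15
Marden - Pirton - Ravel - Hale - Colne - Irby: 1+8+4+4+2 = 19
Marden - Ravel - Hale - Colne - Irby: 9+4+4+2 = 19
The minimum is 15 mi via Marden - Ravel - Colne - Irby.

15 mi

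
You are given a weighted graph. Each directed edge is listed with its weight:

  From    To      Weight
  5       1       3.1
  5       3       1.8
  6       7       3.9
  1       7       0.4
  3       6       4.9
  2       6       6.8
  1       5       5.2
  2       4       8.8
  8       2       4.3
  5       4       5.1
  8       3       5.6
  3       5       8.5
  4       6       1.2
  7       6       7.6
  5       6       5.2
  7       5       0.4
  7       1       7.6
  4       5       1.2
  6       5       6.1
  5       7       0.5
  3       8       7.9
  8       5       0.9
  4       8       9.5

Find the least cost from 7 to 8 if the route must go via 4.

Best 7 to 4: 7 → 5 → 4 costing 5.5
Shortest 4→8: 4 → 8 = 9.5
Total via 4: 5.5 + 9.5 = 15.

15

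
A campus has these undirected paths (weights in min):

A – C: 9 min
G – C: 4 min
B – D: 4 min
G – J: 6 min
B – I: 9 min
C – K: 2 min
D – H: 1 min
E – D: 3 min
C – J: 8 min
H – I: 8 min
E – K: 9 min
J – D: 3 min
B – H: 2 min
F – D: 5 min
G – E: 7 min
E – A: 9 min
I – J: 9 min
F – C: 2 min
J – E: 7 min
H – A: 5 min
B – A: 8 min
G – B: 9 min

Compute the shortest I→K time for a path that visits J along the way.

19 min

Best I to J: I–J costing 9
Best J to K: J–C–K costing 10
Total via J: 9 + 10 = 19 min.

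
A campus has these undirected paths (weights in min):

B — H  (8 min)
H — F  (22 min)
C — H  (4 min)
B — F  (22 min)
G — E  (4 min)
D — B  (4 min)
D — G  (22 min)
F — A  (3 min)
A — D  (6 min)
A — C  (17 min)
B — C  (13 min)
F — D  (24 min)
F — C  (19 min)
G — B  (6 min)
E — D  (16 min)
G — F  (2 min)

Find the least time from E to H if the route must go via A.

Best E to A: E–G–F–A costing 9
Shortest A→H: A–D–B–H = 18
Total via A: 9 + 18 = 27 min.

27 min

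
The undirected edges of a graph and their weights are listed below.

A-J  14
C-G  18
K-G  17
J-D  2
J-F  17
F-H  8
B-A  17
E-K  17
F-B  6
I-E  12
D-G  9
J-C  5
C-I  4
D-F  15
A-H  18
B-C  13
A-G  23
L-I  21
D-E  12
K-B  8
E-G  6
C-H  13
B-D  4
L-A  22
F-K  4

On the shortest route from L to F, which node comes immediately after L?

I

Compare a few routes:
L - I - C - J - D - B - F: 21+4+5+2+4+6 = 42
L - I - C - B - F: 21+4+13+6 = 44
L - A - B - F: 22+17+6 = 45
L - I - C - H - F: 21+4+13+8 = 46
Cheapest is L - I - C - J - D - B - F at 42.
So from L the first move is to I.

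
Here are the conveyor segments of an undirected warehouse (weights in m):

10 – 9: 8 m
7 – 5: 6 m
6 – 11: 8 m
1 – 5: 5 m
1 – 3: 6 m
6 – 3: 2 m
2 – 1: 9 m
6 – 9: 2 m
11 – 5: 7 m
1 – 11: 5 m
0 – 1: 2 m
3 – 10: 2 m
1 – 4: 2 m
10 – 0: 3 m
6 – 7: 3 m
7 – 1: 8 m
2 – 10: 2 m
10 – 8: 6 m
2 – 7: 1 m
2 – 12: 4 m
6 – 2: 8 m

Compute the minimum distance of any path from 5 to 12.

Shortest distances from 5:
5: 0
1: 5  (via 5)
7: 6  (via 5)
0: 7  (via 1)
2: 7  (via 7)
4: 7  (via 1)
11: 7  (via 5)
6: 9  (via 7)
10: 9  (via 2)
3: 11  (via 1)
9: 11  (via 6)
12: 11  (via 2)
Shortest route: 5 → 7 → 2 → 12 = 11 m.

11 m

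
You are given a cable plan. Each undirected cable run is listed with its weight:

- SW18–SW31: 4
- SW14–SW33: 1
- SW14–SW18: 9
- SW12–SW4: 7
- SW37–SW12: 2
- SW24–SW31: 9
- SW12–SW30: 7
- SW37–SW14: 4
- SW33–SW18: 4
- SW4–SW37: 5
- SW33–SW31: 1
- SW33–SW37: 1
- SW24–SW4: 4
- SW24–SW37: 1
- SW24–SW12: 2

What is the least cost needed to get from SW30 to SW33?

10

Settle nodes by increasing distance from SW30:
SW30: 0
SW12: 7  (via SW30)
SW24: 9  (via SW12)
SW37: 9  (via SW12)
SW33: 10  (via SW37)
Shortest route: SW30–SW12–SW37–SW33 = 10.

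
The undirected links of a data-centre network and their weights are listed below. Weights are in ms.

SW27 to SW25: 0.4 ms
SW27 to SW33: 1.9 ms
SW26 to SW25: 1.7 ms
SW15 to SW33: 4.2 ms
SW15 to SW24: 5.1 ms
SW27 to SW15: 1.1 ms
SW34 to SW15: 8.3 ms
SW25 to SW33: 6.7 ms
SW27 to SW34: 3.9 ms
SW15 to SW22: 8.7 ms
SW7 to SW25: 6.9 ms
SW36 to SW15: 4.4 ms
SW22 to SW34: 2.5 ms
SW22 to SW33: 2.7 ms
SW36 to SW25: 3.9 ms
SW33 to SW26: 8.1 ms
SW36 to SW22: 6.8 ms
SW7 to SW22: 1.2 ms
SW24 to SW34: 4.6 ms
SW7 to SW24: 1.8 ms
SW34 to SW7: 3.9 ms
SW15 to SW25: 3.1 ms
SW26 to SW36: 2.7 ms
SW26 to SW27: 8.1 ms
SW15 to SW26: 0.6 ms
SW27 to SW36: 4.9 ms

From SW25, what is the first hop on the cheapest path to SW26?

Candidate routes:
SW25 → SW15 → SW26: 3.1+0.6 = 3.7
SW25 → SW26: 1.7 = 1.7
SW25 → SW27 → SW15 → SW26: 0.4+1.1+0.6 = 2.1
The minimum is 1.7 ms via SW25 → SW26.
So from SW25 the first move is to SW26.

SW26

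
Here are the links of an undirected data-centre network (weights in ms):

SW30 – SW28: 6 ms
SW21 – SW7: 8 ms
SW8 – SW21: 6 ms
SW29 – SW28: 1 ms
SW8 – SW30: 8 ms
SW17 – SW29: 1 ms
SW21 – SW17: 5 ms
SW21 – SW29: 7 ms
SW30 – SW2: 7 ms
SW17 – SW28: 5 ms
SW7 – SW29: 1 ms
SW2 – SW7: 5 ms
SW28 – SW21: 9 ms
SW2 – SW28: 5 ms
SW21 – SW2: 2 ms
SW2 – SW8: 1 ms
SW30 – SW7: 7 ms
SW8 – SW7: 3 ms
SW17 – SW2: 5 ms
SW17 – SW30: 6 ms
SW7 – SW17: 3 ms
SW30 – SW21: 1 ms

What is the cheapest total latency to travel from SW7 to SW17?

Candidate routes:
SW7–SW17: 3 = 3
SW7–SW29–SW17: 1+1 = 2
The minimum is 2 ms via SW7–SW29–SW17.

2 ms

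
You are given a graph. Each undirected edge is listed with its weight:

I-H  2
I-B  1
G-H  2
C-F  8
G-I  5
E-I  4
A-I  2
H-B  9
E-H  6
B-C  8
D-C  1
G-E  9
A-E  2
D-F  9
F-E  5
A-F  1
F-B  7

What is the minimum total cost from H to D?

12

Running Dijkstra from H:
H: 0
G: 2  (via H)
I: 2  (via H)
B: 3  (via I)
A: 4  (via I)
F: 5  (via A)
E: 6  (via H)
C: 11  (via B)
D: 12  (via C)
Shortest route: H–I–B–C–D = 12.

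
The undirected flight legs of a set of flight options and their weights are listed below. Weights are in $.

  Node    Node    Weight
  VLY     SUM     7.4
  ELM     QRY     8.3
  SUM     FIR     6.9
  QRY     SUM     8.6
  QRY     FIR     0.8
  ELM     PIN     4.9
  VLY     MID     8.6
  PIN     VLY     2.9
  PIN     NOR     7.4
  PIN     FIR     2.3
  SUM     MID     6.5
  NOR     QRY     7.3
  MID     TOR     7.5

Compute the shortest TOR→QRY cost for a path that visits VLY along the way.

$22.1

Shortest TOR→VLY: TOR–MID–VLY = 16.1
Best VLY to QRY: VLY–PIN–FIR–QRY costing 6
Total via VLY: 16.1 + 6 = $22.1.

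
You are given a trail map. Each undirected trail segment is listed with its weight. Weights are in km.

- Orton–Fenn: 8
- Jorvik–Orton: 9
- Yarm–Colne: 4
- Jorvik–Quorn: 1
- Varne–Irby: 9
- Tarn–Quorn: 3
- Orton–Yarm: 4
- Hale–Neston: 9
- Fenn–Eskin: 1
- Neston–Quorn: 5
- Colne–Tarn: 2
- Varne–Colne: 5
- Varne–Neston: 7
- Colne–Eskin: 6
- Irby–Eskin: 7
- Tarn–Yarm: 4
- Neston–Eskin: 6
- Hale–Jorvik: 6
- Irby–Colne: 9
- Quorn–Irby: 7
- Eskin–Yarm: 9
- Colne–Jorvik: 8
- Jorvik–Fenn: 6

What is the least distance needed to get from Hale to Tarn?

10 km

Settle nodes by increasing distance from Hale:
Hale: 0
Jorvik: 6  (via Hale)
Quorn: 7  (via Jorvik)
Neston: 9  (via Hale)
Tarn: 10  (via Quorn)
Shortest route: Hale–Jorvik–Quorn–Tarn = 10 km.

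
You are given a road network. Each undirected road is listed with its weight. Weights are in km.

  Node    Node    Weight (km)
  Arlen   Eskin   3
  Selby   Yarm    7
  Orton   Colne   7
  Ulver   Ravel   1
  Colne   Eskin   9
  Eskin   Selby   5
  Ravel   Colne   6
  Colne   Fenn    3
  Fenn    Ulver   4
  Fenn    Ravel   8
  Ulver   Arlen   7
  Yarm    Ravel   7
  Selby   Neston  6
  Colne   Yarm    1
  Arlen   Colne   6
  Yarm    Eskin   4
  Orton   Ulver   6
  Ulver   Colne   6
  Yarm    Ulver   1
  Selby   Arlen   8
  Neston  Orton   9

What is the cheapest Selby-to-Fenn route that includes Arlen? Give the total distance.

Shortest Selby→Arlen: Selby–Arlen = 8
Best Arlen to Fenn: Arlen–Colne–Fenn costing 9
Total via Arlen: 8 + 9 = 17 km.

17 km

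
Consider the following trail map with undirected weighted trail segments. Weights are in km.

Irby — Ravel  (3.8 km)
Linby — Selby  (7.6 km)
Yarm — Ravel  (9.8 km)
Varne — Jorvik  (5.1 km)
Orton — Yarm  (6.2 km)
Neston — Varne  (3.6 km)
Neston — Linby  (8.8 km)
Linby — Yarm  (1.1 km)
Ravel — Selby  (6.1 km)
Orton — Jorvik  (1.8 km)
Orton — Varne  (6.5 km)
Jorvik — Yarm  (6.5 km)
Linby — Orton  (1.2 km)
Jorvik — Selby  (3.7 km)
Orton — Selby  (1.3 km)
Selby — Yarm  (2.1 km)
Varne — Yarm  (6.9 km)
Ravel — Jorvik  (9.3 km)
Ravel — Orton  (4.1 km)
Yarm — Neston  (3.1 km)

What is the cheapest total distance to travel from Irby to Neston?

Shortest distances from Irby:
Irby: 0
Ravel: 3.8  (via Irby)
Orton: 7.9  (via Ravel)
Linby: 9.1  (via Orton)
Selby: 9.2  (via Orton)
Jorvik: 9.7  (via Orton)
Yarm: 10.2  (via Linby)
Neston: 13.3  (via Yarm)
Shortest route: Irby–Ravel–Orton–Linby–Yarm–Neston = 13.3 km.

13.3 km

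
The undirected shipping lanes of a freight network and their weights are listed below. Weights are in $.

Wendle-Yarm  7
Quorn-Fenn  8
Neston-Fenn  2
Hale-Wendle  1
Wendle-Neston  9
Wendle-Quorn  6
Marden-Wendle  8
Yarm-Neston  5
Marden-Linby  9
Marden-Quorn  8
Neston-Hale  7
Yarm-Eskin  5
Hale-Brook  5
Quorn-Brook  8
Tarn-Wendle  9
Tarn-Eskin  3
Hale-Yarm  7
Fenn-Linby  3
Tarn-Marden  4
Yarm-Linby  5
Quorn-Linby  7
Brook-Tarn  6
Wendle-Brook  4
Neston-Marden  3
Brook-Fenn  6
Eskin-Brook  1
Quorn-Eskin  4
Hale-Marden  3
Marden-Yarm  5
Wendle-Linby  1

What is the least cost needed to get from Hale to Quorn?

Shortest distances from Hale:
Hale: 0
Wendle: 1  (via Hale)
Linby: 2  (via Wendle)
Marden: 3  (via Hale)
Brook: 5  (via Hale)
Fenn: 5  (via Linby)
Eskin: 6  (via Brook)
Neston: 6  (via Marden)
Yarm: 7  (via Hale)
Quorn: 7  (via Wendle)
Shortest route: Hale–Wendle–Quorn = $7.

$7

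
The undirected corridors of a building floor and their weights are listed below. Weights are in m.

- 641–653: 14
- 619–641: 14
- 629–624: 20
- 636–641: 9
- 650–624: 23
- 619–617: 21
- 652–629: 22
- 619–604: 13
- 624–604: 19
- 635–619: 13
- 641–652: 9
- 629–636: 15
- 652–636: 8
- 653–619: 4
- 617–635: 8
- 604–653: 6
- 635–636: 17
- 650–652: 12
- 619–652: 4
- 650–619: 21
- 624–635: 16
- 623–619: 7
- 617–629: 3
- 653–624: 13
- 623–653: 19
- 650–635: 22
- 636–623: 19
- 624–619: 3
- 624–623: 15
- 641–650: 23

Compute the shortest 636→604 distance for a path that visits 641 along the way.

Shortest 636→641: 636 → 641 = 9
Best 641 to 604: 641 → 653 → 604 costing 20
Total via 641: 9 + 20 = 29 m.

29 m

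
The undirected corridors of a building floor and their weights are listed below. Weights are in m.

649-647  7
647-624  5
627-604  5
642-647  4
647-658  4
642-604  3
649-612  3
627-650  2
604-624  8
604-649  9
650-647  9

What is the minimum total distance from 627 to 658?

15 m

Settle nodes by increasing distance from 627:
627: 0
650: 2  (via 627)
604: 5  (via 627)
642: 8  (via 604)
647: 11  (via 650)
624: 13  (via 604)
649: 14  (via 604)
658: 15  (via 647)
Shortest route: 627–650–647–658 = 15 m.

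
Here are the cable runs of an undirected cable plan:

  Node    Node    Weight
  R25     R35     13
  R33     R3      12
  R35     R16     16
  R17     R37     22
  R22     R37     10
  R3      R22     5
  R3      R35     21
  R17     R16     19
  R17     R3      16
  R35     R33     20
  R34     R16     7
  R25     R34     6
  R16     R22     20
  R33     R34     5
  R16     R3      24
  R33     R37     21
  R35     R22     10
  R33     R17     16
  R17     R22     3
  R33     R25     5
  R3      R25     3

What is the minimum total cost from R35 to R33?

18

Shortest distances from R35:
R35: 0
R22: 10  (via R35)
R17: 13  (via R22)
R25: 13  (via R35)
R3: 15  (via R22)
R16: 16  (via R35)
R33: 18  (via R25)
Shortest route: R35 → R25 → R33 = 18.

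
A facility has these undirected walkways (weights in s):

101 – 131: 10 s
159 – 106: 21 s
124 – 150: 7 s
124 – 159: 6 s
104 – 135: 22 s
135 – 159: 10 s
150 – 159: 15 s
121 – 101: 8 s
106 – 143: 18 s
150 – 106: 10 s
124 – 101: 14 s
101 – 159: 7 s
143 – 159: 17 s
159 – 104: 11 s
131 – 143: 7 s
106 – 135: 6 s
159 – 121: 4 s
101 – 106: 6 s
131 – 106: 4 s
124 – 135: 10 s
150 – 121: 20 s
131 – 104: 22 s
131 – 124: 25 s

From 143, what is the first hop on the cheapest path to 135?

Compare a few routes:
143–106–135: 18+6 = 24
143–131–106–135: 7+4+6 = 17
Cheapest is 143–131–106–135 at 17 s.
So from 143 the first move is to 131.

131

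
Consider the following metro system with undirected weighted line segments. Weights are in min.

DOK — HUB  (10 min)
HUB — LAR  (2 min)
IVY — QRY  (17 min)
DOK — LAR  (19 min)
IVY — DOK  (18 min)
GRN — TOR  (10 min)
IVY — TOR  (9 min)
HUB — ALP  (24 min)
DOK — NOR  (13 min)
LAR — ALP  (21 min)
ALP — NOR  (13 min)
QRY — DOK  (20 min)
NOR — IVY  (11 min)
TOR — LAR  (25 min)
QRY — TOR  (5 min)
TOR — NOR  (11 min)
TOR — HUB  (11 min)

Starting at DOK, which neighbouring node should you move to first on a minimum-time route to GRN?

Compare a few routes:
DOK–NOR–TOR–GRN: 13+11+10 = 34
DOK–HUB–TOR–GRN: 10+11+10 = 31
DOK–QRY–TOR–GRN: 20+5+10 = 35
The minimum is 31 min via DOK–HUB–TOR–GRN.
So from DOK the first move is to HUB.

HUB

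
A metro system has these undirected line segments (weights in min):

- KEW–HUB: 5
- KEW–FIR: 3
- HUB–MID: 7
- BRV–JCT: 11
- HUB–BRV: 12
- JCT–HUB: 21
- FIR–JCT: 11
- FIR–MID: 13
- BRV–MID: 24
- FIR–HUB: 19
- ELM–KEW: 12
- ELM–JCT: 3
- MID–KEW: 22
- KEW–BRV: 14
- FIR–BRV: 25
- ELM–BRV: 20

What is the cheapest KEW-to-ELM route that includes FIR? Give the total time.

17 min

Shortest KEW→FIR: KEW → FIR = 3
Shortest FIR→ELM: FIR → JCT → ELM = 14
Total via FIR: 3 + 14 = 17 min.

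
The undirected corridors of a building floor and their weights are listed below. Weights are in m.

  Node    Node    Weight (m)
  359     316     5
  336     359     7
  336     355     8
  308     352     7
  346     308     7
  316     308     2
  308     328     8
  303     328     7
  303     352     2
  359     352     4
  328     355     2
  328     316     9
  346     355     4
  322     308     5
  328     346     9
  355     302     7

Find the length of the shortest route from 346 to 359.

14 m

Settle nodes by increasing distance from 346:
346: 0
355: 4  (via 346)
328: 6  (via 355)
308: 7  (via 346)
316: 9  (via 308)
302: 11  (via 355)
336: 12  (via 355)
322: 12  (via 308)
303: 13  (via 328)
352: 14  (via 308)
359: 14  (via 316)
Shortest route: 346 → 308 → 316 → 359 = 14 m.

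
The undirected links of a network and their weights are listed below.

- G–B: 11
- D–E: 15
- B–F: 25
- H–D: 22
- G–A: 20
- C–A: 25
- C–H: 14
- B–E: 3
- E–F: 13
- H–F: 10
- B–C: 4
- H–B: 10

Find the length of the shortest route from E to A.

Candidate routes:
E → B → C → A: 3+4+25 = 32
E → B → G → A: 3+11+20 = 34
The minimum is 32 via E → B → C → A.

32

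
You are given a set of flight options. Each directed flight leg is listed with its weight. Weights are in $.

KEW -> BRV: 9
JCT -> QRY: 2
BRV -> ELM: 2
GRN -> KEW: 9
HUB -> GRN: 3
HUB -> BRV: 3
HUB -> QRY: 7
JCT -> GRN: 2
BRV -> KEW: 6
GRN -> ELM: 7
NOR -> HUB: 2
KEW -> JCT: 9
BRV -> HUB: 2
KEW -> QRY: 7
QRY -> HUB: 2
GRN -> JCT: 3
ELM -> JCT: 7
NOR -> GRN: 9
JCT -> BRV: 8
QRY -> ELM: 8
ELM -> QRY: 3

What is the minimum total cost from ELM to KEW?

$14

Shortest distances from ELM:
ELM: 0
QRY: 3  (via ELM)
HUB: 5  (via QRY)
JCT: 7  (via ELM)
BRV: 8  (via HUB)
GRN: 8  (via HUB)
KEW: 14  (via BRV)
Shortest route: ELM–QRY–HUB–BRV–KEW = $14.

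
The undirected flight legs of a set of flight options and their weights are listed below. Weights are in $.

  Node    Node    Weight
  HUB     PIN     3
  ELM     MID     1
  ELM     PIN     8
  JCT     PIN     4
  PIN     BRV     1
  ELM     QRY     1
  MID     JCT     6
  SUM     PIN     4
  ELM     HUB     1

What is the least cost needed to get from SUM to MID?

$9

Enumerating some paths:
SUM - PIN - HUB - ELM - MID: 4+3+1+1 = 9
SUM - PIN - ELM - MID: 4+8+1 = 13
SUM - PIN - JCT - MID: 4+4+6 = 14
The minimum is $9 via SUM - PIN - HUB - ELM - MID.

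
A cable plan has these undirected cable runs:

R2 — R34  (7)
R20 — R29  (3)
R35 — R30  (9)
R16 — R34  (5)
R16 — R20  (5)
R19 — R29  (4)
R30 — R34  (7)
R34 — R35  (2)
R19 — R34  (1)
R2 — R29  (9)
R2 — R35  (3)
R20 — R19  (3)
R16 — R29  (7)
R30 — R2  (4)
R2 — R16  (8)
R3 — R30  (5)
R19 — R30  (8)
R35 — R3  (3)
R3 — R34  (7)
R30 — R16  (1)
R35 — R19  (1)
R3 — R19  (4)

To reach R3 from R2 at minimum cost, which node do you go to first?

Compare a few routes:
R2–R30–R3: 4+5 = 9
R2–R35–R19–R3: 3+1+4 = 8
R2–R35–R3: 3+3 = 6
R2–R35–R34–R19–R3: 3+2+1+4 = 10
Cheapest is R2–R35–R3 at 6.
So from R2 the first move is to R35.

R35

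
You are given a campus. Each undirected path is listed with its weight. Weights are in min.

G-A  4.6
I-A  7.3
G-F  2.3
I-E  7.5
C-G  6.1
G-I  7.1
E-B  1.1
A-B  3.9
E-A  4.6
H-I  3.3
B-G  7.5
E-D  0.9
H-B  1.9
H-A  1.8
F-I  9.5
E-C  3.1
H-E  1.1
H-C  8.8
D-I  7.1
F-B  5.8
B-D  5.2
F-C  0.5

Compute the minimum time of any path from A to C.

Compare a few routes:
A - H - E - C: 1.8+1.1+3.1 = 6
A - G - F - C: 4.6+2.3+0.5 = 7.4
A - E - C: 4.6+3.1 = 7.7
A - H - B - E - C: 1.8+1.9+1.1+3.1 = 7.9
Cheapest is A - H - E - C at 6 min.

6 min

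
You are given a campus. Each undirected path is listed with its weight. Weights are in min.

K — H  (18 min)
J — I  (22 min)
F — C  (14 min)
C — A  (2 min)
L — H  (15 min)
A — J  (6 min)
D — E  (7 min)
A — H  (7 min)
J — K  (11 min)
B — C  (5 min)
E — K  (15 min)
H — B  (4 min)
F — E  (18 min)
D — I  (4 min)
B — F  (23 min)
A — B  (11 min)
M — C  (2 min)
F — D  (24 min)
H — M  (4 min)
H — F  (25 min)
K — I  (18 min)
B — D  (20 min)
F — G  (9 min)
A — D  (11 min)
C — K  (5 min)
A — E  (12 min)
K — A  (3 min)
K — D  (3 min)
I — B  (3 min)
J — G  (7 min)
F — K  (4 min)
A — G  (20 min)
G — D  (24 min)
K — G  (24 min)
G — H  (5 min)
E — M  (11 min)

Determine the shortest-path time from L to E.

30 min

Running Dijkstra from L:
L: 0
H: 15  (via L)
B: 19  (via H)
M: 19  (via H)
G: 20  (via H)
C: 21  (via M)
A: 22  (via H)
I: 22  (via B)
K: 25  (via A)
D: 26  (via I)
J: 27  (via G)
F: 29  (via G)
E: 30  (via M)
Shortest route: L → H → M → E = 30 min.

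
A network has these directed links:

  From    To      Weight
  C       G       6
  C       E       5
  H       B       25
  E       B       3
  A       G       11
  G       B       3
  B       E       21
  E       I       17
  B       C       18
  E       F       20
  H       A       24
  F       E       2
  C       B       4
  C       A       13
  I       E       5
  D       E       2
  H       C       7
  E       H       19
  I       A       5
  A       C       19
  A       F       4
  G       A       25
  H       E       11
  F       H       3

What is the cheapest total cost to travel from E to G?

27

Candidate routes:
E–F–H–C–G: 20+3+7+6 = 36
E–H–C–G: 19+7+6 = 32
E–B–C–G: 3+18+6 = 27
E–I–A–G: 17+5+11 = 33
Cheapest is E–B–C–G at 27.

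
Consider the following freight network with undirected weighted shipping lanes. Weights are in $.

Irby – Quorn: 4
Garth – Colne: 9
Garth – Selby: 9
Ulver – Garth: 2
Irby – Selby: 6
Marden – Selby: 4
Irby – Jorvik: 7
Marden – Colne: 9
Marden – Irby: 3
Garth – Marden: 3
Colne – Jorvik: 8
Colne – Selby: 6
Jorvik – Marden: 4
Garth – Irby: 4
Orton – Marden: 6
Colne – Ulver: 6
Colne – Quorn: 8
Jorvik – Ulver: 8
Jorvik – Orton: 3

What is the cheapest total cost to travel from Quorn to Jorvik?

$11

Shortest distances from Quorn:
Quorn: 0
Irby: 4  (via Quorn)
Marden: 7  (via Irby)
Colne: 8  (via Quorn)
Garth: 8  (via Irby)
Selby: 10  (via Irby)
Ulver: 10  (via Garth)
Jorvik: 11  (via Irby)
Shortest route: Quorn–Irby–Jorvik = $11.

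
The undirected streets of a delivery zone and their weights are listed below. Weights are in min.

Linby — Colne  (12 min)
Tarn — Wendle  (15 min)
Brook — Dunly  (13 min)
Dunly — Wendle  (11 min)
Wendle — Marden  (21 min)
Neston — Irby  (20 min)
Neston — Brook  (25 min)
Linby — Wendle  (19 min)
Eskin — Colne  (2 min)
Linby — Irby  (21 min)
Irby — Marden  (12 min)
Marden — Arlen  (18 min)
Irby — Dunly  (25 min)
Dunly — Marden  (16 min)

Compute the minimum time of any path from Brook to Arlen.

47 min

Compare a few routes:
Brook–Dunly–Wendle–Marden–Arlen: 13+11+21+18 = 63
Brook–Dunly–Irby–Marden–Arlen: 13+25+12+18 = 68
Brook–Dunly–Marden–Arlen: 13+16+18 = 47
The minimum is 47 min via Brook–Dunly–Marden–Arlen.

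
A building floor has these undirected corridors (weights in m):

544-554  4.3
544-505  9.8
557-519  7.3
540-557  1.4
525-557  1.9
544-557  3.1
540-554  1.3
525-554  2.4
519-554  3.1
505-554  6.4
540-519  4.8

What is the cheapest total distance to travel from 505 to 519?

Settle nodes by increasing distance from 505:
505: 0
554: 6.4  (via 505)
540: 7.7  (via 554)
525: 8.8  (via 554)
557: 9.1  (via 540)
519: 9.5  (via 554)
Shortest route: 505–554–519 = 9.5 m.

9.5 m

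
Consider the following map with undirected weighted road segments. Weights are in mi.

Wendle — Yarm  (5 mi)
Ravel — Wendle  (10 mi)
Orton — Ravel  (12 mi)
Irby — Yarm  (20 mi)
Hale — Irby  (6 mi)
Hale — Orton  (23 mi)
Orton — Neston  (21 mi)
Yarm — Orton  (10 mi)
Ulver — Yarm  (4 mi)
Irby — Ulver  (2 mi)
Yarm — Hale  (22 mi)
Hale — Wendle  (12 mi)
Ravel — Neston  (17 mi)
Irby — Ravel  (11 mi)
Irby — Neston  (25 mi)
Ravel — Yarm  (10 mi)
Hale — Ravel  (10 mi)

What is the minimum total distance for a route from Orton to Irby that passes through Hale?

Best Orton to Hale: Orton → Ravel → Hale costing 22
Shortest Hale→Irby: Hale → Irby = 6
Total via Hale: 22 + 6 = 28 mi.

28 mi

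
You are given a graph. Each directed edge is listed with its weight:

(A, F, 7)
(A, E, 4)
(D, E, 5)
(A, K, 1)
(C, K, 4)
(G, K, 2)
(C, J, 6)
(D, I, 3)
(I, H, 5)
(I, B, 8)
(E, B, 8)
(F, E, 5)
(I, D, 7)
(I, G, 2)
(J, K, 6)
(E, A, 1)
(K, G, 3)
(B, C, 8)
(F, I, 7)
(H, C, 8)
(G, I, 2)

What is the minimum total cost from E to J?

22

Candidate routes:
E - A - K - G - I - B - C - J: 1+1+3+2+8+8+6 = 29
E - B - C - J: 8+8+6 = 22
E - A - K - G - I - H - C - J: 1+1+3+2+5+8+6 = 26
E - A - F - I - H - C - J: 1+7+7+5+8+6 = 34
Cheapest is E - B - C - J at 22.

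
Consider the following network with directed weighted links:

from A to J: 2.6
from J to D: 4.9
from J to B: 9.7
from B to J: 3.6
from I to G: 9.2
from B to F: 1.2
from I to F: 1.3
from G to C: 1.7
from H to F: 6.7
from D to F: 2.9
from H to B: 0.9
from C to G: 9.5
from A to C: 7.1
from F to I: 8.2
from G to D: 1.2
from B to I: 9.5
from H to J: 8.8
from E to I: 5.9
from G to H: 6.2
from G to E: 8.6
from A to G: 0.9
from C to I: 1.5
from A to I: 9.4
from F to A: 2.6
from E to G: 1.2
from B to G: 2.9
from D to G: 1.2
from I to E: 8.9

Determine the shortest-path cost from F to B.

10.6

Candidate routes:
F - A - G - H - B: 2.6+0.9+6.2+0.9 = 10.6
F - I - G - H - B: 8.2+9.2+6.2+0.9 = 24.5
F - A - J - D - G - H - B: 2.6+2.6+4.9+1.2+6.2+0.9 = 18.4
F - A - J - B: 2.6+2.6+9.7 = 14.9
Cheapest is F - A - G - H - B at 10.6.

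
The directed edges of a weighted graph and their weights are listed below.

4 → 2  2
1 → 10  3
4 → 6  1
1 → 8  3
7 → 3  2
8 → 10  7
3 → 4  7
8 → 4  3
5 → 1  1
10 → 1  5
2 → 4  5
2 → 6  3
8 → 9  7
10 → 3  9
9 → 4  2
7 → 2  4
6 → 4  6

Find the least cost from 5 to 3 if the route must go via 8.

Shortest 5→8: 5 → 1 → 8 = 4
Shortest 8→3: 8 → 10 → 3 = 16
Total via 8: 4 + 16 = 20.

20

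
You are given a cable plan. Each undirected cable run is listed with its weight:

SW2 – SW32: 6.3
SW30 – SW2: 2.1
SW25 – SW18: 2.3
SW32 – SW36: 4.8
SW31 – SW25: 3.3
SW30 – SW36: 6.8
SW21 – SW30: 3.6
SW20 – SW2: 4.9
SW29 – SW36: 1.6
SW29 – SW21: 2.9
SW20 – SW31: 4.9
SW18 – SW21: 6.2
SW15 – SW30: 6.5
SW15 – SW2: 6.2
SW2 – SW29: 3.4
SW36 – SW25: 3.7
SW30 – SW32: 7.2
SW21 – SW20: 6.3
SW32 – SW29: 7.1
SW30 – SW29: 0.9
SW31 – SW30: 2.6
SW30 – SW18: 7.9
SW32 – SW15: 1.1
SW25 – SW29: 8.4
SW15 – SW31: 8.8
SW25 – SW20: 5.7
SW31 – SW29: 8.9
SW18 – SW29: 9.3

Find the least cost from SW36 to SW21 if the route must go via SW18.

Shortest SW36→SW18: SW36–SW25–SW18 = 6
Best SW18 to SW21: SW18–SW21 costing 6.2
Total via SW18: 6 + 6.2 = 12.2.

12.2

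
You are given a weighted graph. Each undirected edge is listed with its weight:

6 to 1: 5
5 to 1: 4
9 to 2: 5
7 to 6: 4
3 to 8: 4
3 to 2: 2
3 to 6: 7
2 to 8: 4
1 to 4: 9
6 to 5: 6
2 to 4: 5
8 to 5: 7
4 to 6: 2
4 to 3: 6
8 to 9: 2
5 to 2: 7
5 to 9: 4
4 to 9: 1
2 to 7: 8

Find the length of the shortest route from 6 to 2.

7

Enumerating some paths:
6–4–2: 2+5 = 7
6–4–9–2: 2+1+5 = 8
The minimum is 7 via 6–4–2.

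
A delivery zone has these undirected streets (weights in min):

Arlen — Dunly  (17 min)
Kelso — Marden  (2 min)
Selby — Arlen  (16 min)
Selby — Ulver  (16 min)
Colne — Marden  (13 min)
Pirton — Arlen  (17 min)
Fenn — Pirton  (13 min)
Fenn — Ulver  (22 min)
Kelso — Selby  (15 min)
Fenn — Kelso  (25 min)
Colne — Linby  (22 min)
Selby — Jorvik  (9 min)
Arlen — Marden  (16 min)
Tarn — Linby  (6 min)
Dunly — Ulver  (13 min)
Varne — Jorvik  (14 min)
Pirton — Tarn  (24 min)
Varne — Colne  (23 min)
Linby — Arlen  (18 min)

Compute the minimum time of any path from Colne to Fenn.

Settle nodes by increasing distance from Colne:
Colne: 0
Marden: 13  (via Colne)
Kelso: 15  (via Marden)
Linby: 22  (via Colne)
Varne: 23  (via Colne)
Tarn: 28  (via Linby)
Arlen: 29  (via Marden)
Selby: 30  (via Kelso)
Jorvik: 37  (via Varne)
Fenn: 40  (via Kelso)
Shortest route: Colne–Marden–Kelso–Fenn = 40 min.

40 min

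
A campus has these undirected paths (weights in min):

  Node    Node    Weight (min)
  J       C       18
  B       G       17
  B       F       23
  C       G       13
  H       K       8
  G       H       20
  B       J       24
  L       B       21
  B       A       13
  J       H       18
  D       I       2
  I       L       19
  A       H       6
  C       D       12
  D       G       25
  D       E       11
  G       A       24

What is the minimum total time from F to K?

50 min

Candidate routes:
F → B → A → H → K: 23+13+6+8 = 50
F → B → G → H → K: 23+17+20+8 = 68
Cheapest is F → B → A → H → K at 50 min.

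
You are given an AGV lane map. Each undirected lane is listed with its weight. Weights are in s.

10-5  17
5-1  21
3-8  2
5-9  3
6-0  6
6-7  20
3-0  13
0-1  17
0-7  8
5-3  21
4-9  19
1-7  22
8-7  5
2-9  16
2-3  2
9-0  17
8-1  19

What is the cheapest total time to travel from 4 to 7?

44 s

Settle nodes by increasing distance from 4:
4: 0
9: 19  (via 4)
5: 22  (via 9)
2: 35  (via 9)
0: 36  (via 9)
3: 37  (via 2)
8: 39  (via 3)
10: 39  (via 5)
6: 42  (via 0)
1: 43  (via 5)
7: 44  (via 0)
Shortest route: 4–9–0–7 = 44 s.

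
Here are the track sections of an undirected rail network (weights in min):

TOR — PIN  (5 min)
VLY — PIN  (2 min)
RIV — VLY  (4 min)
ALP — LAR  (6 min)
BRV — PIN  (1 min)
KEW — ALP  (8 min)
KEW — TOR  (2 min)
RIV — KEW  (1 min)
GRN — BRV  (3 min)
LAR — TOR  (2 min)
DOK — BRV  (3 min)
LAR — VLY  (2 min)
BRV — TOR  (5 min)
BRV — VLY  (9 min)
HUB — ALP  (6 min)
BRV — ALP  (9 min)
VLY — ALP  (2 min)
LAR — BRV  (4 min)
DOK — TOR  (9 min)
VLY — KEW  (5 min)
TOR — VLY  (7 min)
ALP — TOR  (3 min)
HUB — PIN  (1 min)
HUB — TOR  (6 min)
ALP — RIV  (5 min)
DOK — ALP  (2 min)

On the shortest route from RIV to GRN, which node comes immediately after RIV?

VLY

Enumerating some paths:
RIV–KEW–TOR–BRV–GRN: 1+2+5+3 = 11
RIV–VLY–PIN–BRV–GRN: 4+2+1+3 = 10
The minimum is 10 min via RIV–VLY–PIN–BRV–GRN.
So from RIV the first move is to VLY.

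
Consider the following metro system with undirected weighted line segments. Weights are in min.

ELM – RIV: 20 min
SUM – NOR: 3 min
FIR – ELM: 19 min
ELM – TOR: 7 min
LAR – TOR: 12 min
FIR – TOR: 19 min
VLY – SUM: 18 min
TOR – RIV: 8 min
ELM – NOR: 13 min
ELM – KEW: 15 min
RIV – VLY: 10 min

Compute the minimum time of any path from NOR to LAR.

Enumerating some paths:
NOR–SUM–VLY–RIV–TOR–LAR: 3+18+10+8+12 = 51
NOR–ELM–TOR–LAR: 13+7+12 = 32
The minimum is 32 min via NOR–ELM–TOR–LAR.

32 min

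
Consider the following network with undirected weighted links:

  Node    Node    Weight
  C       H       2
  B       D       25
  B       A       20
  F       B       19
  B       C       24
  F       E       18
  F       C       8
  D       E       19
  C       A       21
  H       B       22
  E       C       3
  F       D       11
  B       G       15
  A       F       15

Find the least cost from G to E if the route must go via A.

Best G to A: G–B–A costing 35
Best A to E: A–C–E costing 24
Total via A: 35 + 24 = 59.

59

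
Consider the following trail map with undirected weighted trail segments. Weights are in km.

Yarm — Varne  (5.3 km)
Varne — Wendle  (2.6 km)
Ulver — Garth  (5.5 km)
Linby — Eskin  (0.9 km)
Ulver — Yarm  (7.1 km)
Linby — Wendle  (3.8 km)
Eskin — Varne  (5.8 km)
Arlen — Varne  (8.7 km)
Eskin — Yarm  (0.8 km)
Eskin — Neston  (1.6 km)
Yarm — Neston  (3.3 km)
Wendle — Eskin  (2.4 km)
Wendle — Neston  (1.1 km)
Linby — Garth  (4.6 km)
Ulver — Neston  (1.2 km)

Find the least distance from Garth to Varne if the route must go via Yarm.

Best Garth to Yarm: Garth → Linby → Eskin → Yarm costing 6.3
Best Yarm to Varne: Yarm → Varne costing 5.3
Total via Yarm: 6.3 + 5.3 = 11.6 km.

11.6 km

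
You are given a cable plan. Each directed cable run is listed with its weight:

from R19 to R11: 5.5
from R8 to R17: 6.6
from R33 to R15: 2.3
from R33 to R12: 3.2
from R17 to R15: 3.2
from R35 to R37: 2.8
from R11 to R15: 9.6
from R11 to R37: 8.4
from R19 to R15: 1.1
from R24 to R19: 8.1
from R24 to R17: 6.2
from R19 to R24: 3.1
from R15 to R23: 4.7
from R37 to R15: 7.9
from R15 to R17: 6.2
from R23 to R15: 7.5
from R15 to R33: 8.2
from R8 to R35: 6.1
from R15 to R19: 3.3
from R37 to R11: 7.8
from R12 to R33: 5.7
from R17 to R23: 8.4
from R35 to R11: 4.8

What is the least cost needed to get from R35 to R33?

Settle nodes by increasing distance from R35:
R35: 0
R37: 2.8  (via R35)
R11: 4.8  (via R35)
R15: 10.7  (via R37)
R19: 14  (via R15)
R23: 15.4  (via R15)
R17: 16.9  (via R15)
R24: 17.1  (via R19)
R33: 18.9  (via R15)
Shortest route: R35 → R37 → R15 → R33 = 18.9.

18.9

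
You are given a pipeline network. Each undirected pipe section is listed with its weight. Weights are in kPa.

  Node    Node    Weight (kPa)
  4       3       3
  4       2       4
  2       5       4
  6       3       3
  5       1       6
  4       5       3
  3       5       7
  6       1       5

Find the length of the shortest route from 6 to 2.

Running Dijkstra from 6:
6: 0
3: 3  (via 6)
1: 5  (via 6)
4: 6  (via 3)
5: 9  (via 4)
2: 10  (via 4)
Shortest route: 6–3–4–2 = 10 kPa.

10 kPa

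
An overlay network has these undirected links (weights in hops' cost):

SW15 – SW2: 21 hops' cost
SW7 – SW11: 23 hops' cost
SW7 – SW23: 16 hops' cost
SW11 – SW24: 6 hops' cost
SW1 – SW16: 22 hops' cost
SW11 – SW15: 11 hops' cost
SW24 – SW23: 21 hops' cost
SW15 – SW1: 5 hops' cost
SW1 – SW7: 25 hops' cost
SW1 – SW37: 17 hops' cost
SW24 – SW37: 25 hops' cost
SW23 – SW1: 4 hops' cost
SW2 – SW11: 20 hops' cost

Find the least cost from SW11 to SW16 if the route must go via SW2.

Shortest SW11→SW2: SW11 → SW2 = 20
Best SW2 to SW16: SW2 → SW15 → SW1 → SW16 costing 48
Total via SW2: 20 + 48 = 68 hops' cost.

68 hops' cost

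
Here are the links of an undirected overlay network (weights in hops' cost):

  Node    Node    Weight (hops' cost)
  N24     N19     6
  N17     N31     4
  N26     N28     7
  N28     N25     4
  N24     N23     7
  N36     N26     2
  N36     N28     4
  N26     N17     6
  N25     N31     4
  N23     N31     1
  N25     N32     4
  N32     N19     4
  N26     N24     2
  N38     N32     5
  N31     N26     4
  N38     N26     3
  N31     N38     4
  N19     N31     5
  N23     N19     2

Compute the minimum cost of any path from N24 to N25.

Candidate routes:
N24–N23–N31–N25: 7+1+4 = 12
N24–N26–N36–N28–N25: 2+2+4+4 = 12
N24–N26–N31–N25: 2+4+4 = 10
Cheapest is N24–N26–N31–N25 at 10 hops' cost.

10 hops' cost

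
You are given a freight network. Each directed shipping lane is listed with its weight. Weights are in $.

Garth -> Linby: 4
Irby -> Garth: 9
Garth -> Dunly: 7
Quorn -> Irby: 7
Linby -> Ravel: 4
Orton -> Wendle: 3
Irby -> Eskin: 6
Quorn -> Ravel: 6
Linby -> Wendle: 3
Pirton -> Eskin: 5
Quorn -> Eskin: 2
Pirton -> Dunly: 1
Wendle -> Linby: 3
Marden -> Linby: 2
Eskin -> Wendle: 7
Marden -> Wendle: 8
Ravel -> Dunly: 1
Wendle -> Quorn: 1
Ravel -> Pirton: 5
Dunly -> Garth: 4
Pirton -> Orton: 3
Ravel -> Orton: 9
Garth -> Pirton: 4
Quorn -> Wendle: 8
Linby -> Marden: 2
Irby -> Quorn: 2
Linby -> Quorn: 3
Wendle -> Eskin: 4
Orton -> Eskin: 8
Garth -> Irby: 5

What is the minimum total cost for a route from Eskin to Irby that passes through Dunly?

Shortest Eskin→Dunly: Eskin–Wendle–Quorn–Ravel–Dunly = 15
Best Dunly to Irby: Dunly–Garth–Irby costing 9
Total via Dunly: 15 + 9 = $24.

$24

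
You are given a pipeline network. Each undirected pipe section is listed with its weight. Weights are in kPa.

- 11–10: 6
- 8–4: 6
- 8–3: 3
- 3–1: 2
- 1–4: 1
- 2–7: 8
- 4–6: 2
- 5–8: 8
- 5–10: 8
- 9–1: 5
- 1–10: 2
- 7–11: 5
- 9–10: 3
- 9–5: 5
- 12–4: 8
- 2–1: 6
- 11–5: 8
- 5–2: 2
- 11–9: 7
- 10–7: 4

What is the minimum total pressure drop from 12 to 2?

15 kPa

Candidate routes:
12 → 4 → 1 → 2: 8+1+6 = 15
12 → 4 → 1 → 10 → 5 → 2: 8+1+2+8+2 = 21
Cheapest is 12 → 4 → 1 → 2 at 15 kPa.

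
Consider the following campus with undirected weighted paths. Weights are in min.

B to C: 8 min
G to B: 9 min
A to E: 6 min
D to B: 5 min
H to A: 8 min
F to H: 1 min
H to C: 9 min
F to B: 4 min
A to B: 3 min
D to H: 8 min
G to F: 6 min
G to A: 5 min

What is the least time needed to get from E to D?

14 min

Settle nodes by increasing distance from E:
E: 0
A: 6  (via E)
B: 9  (via A)
G: 11  (via A)
F: 13  (via B)
D: 14  (via B)
Shortest route: E → A → B → D = 14 min.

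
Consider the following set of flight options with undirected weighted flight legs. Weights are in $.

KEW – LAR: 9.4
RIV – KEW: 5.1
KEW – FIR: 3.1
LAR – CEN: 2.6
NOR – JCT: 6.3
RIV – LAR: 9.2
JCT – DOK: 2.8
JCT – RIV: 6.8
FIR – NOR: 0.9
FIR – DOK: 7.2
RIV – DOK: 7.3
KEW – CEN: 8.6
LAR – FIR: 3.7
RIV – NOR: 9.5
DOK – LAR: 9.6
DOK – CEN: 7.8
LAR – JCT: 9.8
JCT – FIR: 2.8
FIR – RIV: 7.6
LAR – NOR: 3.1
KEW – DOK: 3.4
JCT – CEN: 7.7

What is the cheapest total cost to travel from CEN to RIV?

$11.8

Settle nodes by increasing distance from CEN:
CEN: 0
LAR: 2.6  (via CEN)
NOR: 5.7  (via LAR)
FIR: 6.3  (via LAR)
JCT: 7.7  (via CEN)
DOK: 7.8  (via CEN)
KEW: 8.6  (via CEN)
RIV: 11.8  (via LAR)
Shortest route: CEN–LAR–RIV = $11.8.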